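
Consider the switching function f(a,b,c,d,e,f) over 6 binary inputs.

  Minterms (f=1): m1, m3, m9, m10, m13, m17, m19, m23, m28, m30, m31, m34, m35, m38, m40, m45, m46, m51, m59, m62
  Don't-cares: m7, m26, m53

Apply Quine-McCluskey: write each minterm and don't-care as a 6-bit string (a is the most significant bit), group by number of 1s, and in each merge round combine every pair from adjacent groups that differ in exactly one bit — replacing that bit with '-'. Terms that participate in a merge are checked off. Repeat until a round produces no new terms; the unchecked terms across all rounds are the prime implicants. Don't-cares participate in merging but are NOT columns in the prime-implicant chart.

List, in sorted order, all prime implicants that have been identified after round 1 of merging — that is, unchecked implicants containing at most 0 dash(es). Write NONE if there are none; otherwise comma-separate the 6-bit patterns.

101000, 110101

Round 0: 000001✓ 000011✓ 000111✓ 001001✓ 001010✓ 001101✓ 010001✓ 010011✓ 010111✓ 011010✓ 011100✓ 011110✓ 011111✓ 100010✓ 100011✓ 100110✓ 101000 101101✓ 101110✓ 110011✓ 110101 111011✓ 111110✓
Round 1: -00011✓ -01101 -10011✓ -11110 0-0001✓ 0-0011✓ 0-0111✓ 0-1010 00-001 000-11✓ 0000-1✓ 001-01 01-111 010-11✓ 0100-1✓ 011-10 0111-0 01111- 1-0011✓ 1-1110 10-110 100-10 10001- 11-011
Round 2: --0011 0-0-11 0-00-1
PIs = {--0011, -01101, -11110, 0-0-11, 0-00-1, 0-1010, 00-001, 001-01, 01-111, 011-10, 0111-0, 01111-, 1-1110, 10-110, 100-10, 10001-, 101000, 11-011, 110101}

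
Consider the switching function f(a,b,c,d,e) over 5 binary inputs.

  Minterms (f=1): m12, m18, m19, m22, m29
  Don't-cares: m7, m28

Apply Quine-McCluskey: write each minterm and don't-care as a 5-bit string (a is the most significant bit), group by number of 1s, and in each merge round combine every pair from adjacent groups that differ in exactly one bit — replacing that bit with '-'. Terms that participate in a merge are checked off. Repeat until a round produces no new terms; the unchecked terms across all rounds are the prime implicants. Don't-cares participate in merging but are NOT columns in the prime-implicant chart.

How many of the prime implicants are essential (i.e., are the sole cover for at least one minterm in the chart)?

4

size-2^0 implicants → 00111  01100(✓)  10010(✓)  10011(✓)  10110(✓)  11100(✓)  11101(✓)
size-2^1 implicants → -1100  10-10  1001-  1110-
Unchecked terms (primes): -1100, 00111, 10-10, 1001-, 1110-
Minterm coverage:
  m12 ⊆ -1100 [E]
  m18 ⊆ 10-10,1001-
  m19 ⊆ 1001- [E]
  m22 ⊆ 10-10 [E]
  m29 ⊆ 1110- [E]
E = {-1100, 10-10, 1001-, 1110-}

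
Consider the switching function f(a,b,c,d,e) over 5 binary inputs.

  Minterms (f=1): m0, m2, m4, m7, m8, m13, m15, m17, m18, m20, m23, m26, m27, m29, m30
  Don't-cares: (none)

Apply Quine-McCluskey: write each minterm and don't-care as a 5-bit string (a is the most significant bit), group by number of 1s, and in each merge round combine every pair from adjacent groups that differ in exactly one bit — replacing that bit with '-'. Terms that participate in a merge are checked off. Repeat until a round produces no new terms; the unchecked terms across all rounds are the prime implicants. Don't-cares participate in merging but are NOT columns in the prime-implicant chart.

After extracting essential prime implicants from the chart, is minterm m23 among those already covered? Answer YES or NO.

YES

[col 0] 00000*, 00010*, 00100*, 00111*, 01000*, 01101*, 01111*, 10001, 10010*, 10100*, 10111*, 11010*, 11011*, 11101*, 11110*
[col 1] -0010, -0100, -0111, -1101, 0-000, 0-111, 00-00, 000-0, 011-1, 1-010, 11-10, 1101-
Prime implicants: -0010, -0100, -0111, -1101, 0-000, 0-111, 00-00, 000-0, 011-1, 1-010, 10001, 11-10, 1101-
PI chart (minterm → PIs covering it):
  0 | 0-000,00-00,000-0
  2 | -0010,000-0
  4 | -0100,00-00
  7 | -0111,0-111
  8 | 0-000  (sole → essential)
  13 | -1101,011-1
  15 | 0-111,011-1
  17 | 10001  (sole → essential)
  18 | -0010,1-010
  20 | -0100  (sole → essential)
  23 | -0111  (sole → essential)
  26 | 1-010,11-10,1101-
  27 | 1101-  (sole → essential)
  29 | -1101  (sole → essential)
  30 | 11-10  (sole → essential)
Essential prime implicants: -0100, -0111, -1101, 0-000, 10001, 11-10, 1101-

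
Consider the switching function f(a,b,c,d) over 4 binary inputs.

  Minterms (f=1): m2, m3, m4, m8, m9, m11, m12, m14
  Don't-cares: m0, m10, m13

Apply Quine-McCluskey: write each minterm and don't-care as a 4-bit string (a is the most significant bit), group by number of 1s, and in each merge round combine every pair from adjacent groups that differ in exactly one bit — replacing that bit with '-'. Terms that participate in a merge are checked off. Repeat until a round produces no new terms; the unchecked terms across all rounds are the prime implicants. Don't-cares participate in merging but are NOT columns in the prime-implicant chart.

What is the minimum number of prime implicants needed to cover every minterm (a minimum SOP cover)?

[col 0] 0000*, 0010*, 0011*, 0100*, 1000*, 1001*, 1010*, 1011*, 1100*, 1101*, 1110*
[col 1] -000*, -010*, -011*, -100*, 0-00*, 00-0*, 001-*, 1-00*, 1-01*, 1-10*, 10-0*, 10-1*, 100-*, 101-*, 11-0*, 110-*
[col 2] --00, -0-0, -01-, 1--0, 1-0-, 10--
Prime implicants: --00, -0-0, -01-, 1--0, 1-0-, 10--
PI chart (minterm → PIs covering it):
  2 | -0-0,-01-
  3 | -01-  (sole → essential)
  4 | --00  (sole → essential)
  8 | --00,-0-0,1--0,1-0-,10--
  9 | 1-0-,10--
  11 | -01-,10--
  12 | --00,1--0,1-0-
  14 | 1--0  (sole → essential)
Essential prime implicants: --00, -01-, 1--0
Petrick residual → 1-0-
Minimum SOP uses 4 PIs: c'd' + b'c + ad' + ac'

4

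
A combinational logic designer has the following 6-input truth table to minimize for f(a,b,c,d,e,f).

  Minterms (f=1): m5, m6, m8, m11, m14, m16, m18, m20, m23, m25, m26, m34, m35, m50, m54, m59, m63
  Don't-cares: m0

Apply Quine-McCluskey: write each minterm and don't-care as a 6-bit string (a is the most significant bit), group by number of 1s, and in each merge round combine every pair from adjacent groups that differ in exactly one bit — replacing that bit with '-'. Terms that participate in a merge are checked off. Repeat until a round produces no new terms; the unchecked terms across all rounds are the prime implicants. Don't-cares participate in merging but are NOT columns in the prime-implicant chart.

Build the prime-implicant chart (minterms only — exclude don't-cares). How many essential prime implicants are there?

11

Round 0: 000000✓ 000101 000110✓ 001000✓ 001011 001110✓ 010000✓ 010010✓ 010100✓ 010111 011001 011010✓ 100010✓ 100011✓ 110010✓ 110110✓ 111011✓ 111111✓
Round 1: -10010 0-0000 00-000 00-110 01-010 010-00 0100-0 1-0010 10001- 110-10 111-11
PIs = {-10010, 0-0000, 00-000, 00-110, 000101, 001011, 01-010, 010-00, 0100-0, 010111, 011001, 1-0010, 10001-, 110-10, 111-11}
Coverage chart:
  m5: 000101 ←essential
  m6: 00-110 ←essential
  m8: 00-000 ←essential
  m11: 001011 ←essential
  m14: 00-110 ←essential
  m16: 0-0000,010-00,0100-0
  m18: -10010,01-010,0100-0
  m20: 010-00 ←essential
  m23: 010111 ←essential
  m25: 011001 ←essential
  m26: 01-010 ←essential
  m34: 1-0010,10001-
  m35: 10001- ←essential
  m50: -10010,1-0010,110-10
  m54: 110-10 ←essential
  m59: 111-11 ←essential
  m63: 111-11 ←essential
Essential: 00-000, 00-110, 000101, 001011, 01-010, 010-00, 010111, 011001, 10001-, 110-10, 111-11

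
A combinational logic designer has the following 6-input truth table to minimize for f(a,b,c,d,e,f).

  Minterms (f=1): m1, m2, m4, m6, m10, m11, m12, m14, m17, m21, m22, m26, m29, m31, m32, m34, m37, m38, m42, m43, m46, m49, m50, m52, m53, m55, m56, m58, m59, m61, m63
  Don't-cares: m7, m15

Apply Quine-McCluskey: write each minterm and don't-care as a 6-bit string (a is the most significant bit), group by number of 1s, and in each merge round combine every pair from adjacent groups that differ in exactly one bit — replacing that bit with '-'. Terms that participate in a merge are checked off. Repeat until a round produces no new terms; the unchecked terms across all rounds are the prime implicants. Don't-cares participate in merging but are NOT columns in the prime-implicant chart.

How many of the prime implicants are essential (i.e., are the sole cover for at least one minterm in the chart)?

12

Round 0: 000001✓ 000010✓ 000100✓ 000110✓ 000111✓ 001010✓ 001011✓ 001100✓ 001110✓ 001111✓ 010001✓ 010101✓ 010110✓ 011010✓ 011101✓ 011111✓ 100000✓ 100010✓ 100101✓ 100110✓ 101010✓ 101011✓ 101110✓ 110001✓ 110010✓ 110100✓ 110101✓ 110111✓ 111000✓ 111010✓ 111011✓ 111101✓ 111111✓
Round 1: -00010✓ -00110✓ -01010✓ -01011✓ -01110✓ -10001✓ -10101✓ -11010✓ -11101✓ -11111✓ 0-0001 0-0110 0-1010✓ 0-1111 00-010✓ 00-100✓ 00-110✓ 00-111✓ 000-10✓ 0001-0✓ 00011-✓ 001-10✓ 001-11✓ 00101-✓ 0011-0✓ 00111-✓ 01-101✓ 010-01✓ 0111-1✓ 1-0010✓ 1-0101 1-1010✓ 1-1011✓ 10-010✓ 10-110✓ 100-10✓ 1000-0 101-10✓ 10101-✓ 11-010✓ 11-101✓ 11-111✓ 110-01✓ 1101-1✓ 11010- 111-11 1110-0 11101-✓ 1111-1✓
Round 2: --1010 -0-010✓ -0-110✓ -00-10✓ -01-10✓ -0101- -1-101 -10-01 -111-1 00--10✓ 00-1-0 00-11- 001-1- 1--010 1-101- 10--10✓ 11-1-1
Round 3: -0--10
PIs = {--1010, -0--10, -0101-, -1-101, -10-01, -111-1, 0-0001, 0-0110, 0-1111, 00-1-0, 00-11-, 001-1-, 1--010, 1-0101, 1-101-, 1000-0, 11-1-1, 11010-, 111-11, 1110-0}
Coverage chart:
  m1: 0-0001 ←essential
  m2: -0--10 ←essential
  m4: 00-1-0 ←essential
  m6: -0--10,0-0110,00-1-0,00-11-
  m10: --1010,-0--10,-0101-,001-1-
  m11: -0101-,001-1-
  m12: 00-1-0 ←essential
  m14: -0--10,00-1-0,00-11-,001-1-
  m17: -10-01,0-0001
  m21: -1-101,-10-01
  m22: 0-0110 ←essential
  m26: --1010 ←essential
  m29: -1-101,-111-1
  m31: -111-1,0-1111
  m32: 1000-0 ←essential
  m34: -0--10,1--010,1000-0
  m37: 1-0101 ←essential
  m38: -0--10 ←essential
  m42: --1010,-0--10,-0101-,1--010,1-101-
  m43: -0101-,1-101-
  m46: -0--10 ←essential
  m49: -10-01 ←essential
  m50: 1--010 ←essential
  m52: 11010- ←essential
  m53: -1-101,-10-01,1-0101,11-1-1,11010-
  m55: 11-1-1 ←essential
  m56: 1110-0 ←essential
  m58: --1010,1--010,1-101-,1110-0
  m59: 1-101-,111-11
  m61: -1-101,-111-1,11-1-1
  m63: -111-1,11-1-1,111-11
Essential: --1010, -0--10, -10-01, 0-0001, 0-0110, 00-1-0, 1--010, 1-0101, 1000-0, 11-1-1, 11010-, 1110-0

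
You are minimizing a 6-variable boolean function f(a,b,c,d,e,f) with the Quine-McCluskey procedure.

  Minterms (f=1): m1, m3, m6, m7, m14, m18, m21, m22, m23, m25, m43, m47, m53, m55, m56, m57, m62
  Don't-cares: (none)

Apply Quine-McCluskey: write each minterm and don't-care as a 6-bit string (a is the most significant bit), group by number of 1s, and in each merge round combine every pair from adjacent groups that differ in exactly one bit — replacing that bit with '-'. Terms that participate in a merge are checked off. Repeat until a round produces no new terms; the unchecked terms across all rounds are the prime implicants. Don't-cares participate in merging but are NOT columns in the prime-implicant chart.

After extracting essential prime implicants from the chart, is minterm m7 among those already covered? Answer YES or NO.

NO

[col 0] 000001*, 000011*, 000110*, 000111*, 001110*, 010010*, 010101*, 010110*, 010111*, 011001*, 101011*, 101111*, 110101*, 110111*, 111000*, 111001*, 111110
[col 1] -10101*, -10111*, -11001, 0-0110*, 0-0111*, 00-110, 000-11, 0000-1, 00011-*, 010-10, 0101-1*, 01011-*, 101-11, 1101-1*, 11100-
[col 2] -101-1, 0-011-
Prime implicants: -101-1, -11001, 0-011-, 00-110, 000-11, 0000-1, 010-10, 101-11, 11100-, 111110
PI chart (minterm → PIs covering it):
  1 | 0000-1  (sole → essential)
  3 | 000-11,0000-1
  6 | 0-011-,00-110
  7 | 0-011-,000-11
  14 | 00-110  (sole → essential)
  18 | 010-10  (sole → essential)
  21 | -101-1  (sole → essential)
  22 | 0-011-,010-10
  23 | -101-1,0-011-
  25 | -11001  (sole → essential)
  43 | 101-11  (sole → essential)
  47 | 101-11  (sole → essential)
  53 | -101-1  (sole → essential)
  55 | -101-1  (sole → essential)
  56 | 11100-  (sole → essential)
  57 | -11001,11100-
  62 | 111110  (sole → essential)
Essential prime implicants: -101-1, -11001, 00-110, 0000-1, 010-10, 101-11, 11100-, 111110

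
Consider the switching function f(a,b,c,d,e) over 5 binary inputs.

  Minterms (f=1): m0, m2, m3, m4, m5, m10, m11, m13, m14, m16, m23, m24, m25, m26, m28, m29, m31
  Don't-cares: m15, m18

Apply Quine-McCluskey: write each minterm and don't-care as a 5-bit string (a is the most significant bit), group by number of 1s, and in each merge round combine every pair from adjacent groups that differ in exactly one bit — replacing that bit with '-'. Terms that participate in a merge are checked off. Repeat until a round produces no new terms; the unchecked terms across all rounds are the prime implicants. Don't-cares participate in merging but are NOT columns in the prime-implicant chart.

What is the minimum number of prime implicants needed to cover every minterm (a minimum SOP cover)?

7

size-2^0 implicants → 00000(✓)  00010(✓)  00011(✓)  00100(✓)  00101(✓)  01010(✓)  01011(✓)  01101(✓)  01110(✓)  01111(✓)  10000(✓)  10010(✓)  10111(✓)  11000(✓)  11001(✓)  11010(✓)  11100(✓)  11101(✓)  11111(✓)
size-2^1 implicants → -0000(✓)  -0010(✓)  -1010(✓)  -1101(✓)  -1111(✓)  0-010(✓)  0-011(✓)  0-101  00-00  000-0(✓)  0001-(✓)  0010-  01-10(✓)  01-11(✓)  0101-(✓)  011-1(✓)  0111-(✓)  1-000(✓)  1-010(✓)  1-111  100-0(✓)  11-00(✓)  11-01(✓)  110-0(✓)  1100-(✓)  111-1(✓)  1110-(✓)
size-2^2 implicants → --010  -00-0  -11-1  0-01-  01-1-  1-0-0  11-0-
Unchecked terms (primes): --010, -00-0, -11-1, 0-01-, 0-101, 00-00, 0010-, 01-1-, 1-0-0, 1-111, 11-0-
Minterm coverage:
  m0 ⊆ -00-0,00-00
  m2 ⊆ --010,-00-0,0-01-
  m3 ⊆ 0-01- [E]
  m4 ⊆ 00-00,0010-
  m5 ⊆ 0-101,0010-
  m10 ⊆ --010,0-01-,01-1-
  m11 ⊆ 0-01-,01-1-
  m13 ⊆ -11-1,0-101
  m14 ⊆ 01-1- [E]
  m16 ⊆ -00-0,1-0-0
  m23 ⊆ 1-111 [E]
  m24 ⊆ 1-0-0,11-0-
  m25 ⊆ 11-0- [E]
  m26 ⊆ --010,1-0-0
  m28 ⊆ 11-0- [E]
  m29 ⊆ -11-1,11-0-
  m31 ⊆ -11-1,1-111
E = {0-01-, 01-1-, 1-111, 11-0-}
Petrick residual → 0-101, 00-00, 1-0-0
Cover = a'c'd + a'cd'e + a'b'd'e' + a'bd + ac'e' + acde + abd'  |cover|=7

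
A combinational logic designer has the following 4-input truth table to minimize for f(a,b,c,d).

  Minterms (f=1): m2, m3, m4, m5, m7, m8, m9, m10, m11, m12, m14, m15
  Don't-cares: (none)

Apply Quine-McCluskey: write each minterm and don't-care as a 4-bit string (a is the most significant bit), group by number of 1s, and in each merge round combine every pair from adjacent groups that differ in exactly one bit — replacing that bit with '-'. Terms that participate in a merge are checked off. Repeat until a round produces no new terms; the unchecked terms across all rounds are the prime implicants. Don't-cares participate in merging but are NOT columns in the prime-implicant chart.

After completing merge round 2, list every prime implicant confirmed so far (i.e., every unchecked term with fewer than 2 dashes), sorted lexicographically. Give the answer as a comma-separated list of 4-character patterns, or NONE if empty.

[col 0] 0010*, 0011*, 0100*, 0101*, 0111*, 1000*, 1001*, 1010*, 1011*, 1100*, 1110*, 1111*
[col 1] -010*, -011*, -100, -111*, 0-11*, 001-*, 01-1, 010-, 1-00*, 1-10*, 1-11*, 10-0*, 10-1*, 100-*, 101-*, 11-0*, 111-*
[col 2] --11, -01-, 1--0, 1-1-, 10--
Prime implicants: --11, -01-, -100, 01-1, 010-, 1--0, 1-1-, 10--

-100, 01-1, 010-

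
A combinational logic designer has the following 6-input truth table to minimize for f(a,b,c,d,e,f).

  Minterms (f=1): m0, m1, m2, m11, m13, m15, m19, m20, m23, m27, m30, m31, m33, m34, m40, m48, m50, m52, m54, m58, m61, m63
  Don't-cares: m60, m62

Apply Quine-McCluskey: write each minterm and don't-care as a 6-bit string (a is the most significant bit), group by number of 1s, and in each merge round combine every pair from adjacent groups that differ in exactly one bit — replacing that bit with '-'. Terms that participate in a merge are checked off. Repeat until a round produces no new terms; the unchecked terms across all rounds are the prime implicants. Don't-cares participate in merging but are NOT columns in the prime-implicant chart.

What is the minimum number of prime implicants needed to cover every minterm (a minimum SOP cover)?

Round 0: 000000✓ 000001✓ 000010✓ 001011✓ 001101✓ 001111✓ 010011✓ 010100✓ 010111✓ 011011✓ 011110✓ 011111✓ 100001✓ 100010✓ 101000 110000✓ 110010✓ 110100✓ 110110✓ 111010✓ 111100✓ 111101✓ 111110✓ 111111✓
Round 1: -00001 -00010 -10100 -11110✓ -11111✓ 0-1011✓ 0-1111✓ 0000-0 00000- 001-11✓ 0011-1 01-011✓ 01-111✓ 010-11✓ 011-11✓ 01111-✓ 1-0010 11-010✓ 11-100✓ 11-110✓ 110-00✓ 110-10✓ 1100-0✓ 1101-0✓ 111-10✓ 1111-0✓ 1111-1✓ 11110-✓ 11111-✓
Round 2: -1111- 0-1-11 01--11 11--10 11-1-0 110--0 1111--
PIs = {-00001, -00010, -10100, -1111-, 0-1-11, 0000-0, 00000-, 0011-1, 01--11, 1-0010, 101000, 11--10, 11-1-0, 110--0, 1111--}
Coverage chart:
  m0: 0000-0,00000-
  m1: -00001,00000-
  m2: -00010,0000-0
  m11: 0-1-11 ←essential
  m13: 0011-1 ←essential
  m15: 0-1-11,0011-1
  m19: 01--11 ←essential
  m20: -10100 ←essential
  m23: 01--11 ←essential
  m27: 0-1-11,01--11
  m30: -1111- ←essential
  m31: -1111-,0-1-11,01--11
  m33: -00001 ←essential
  m34: -00010,1-0010
  m40: 101000 ←essential
  m48: 110--0 ←essential
  m50: 1-0010,11--10,110--0
  m52: -10100,11-1-0,110--0
  m54: 11--10,11-1-0,110--0
  m58: 11--10 ←essential
  m61: 1111-- ←essential
  m63: -1111-,1111--
Essential: -00001, -10100, -1111-, 0-1-11, 0011-1, 01--11, 101000, 11--10, 110--0, 1111--
Petrick residual → -00010, 0000-0
Min cover (12 terms): b'c'd'e'f + b'c'd'ef' + bc'de'f' + bcde + a'cef + a'b'c'd'f' + a'b'cdf + a'bef + ab'cd'e'f' + abef' + abc'f' + abcd

12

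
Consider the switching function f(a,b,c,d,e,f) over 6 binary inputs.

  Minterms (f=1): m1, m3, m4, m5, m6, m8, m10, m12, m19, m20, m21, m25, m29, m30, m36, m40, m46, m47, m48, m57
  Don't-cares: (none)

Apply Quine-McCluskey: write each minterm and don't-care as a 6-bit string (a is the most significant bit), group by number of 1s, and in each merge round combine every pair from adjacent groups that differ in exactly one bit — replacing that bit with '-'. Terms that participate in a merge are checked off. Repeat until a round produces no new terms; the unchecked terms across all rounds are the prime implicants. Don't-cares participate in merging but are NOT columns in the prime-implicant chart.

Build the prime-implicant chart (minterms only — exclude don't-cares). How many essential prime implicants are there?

[col 0] 000001*, 000011*, 000100*, 000101*, 000110*, 001000*, 001010*, 001100*, 010011*, 010100*, 010101*, 011001*, 011101*, 011110, 100100*, 101000*, 101110*, 101111*, 110000, 111001*
[col 1] -00100, -01000, -11001, 0-0011, 0-0100*, 0-0101*, 00-100, 000-01, 0000-1, 0001-0, 00010-*, 001-00, 0010-0, 01-101, 01010-*, 011-01, 10111-
[col 2] 0-010-
Prime implicants: -00100, -01000, -11001, 0-0011, 0-010-, 00-100, 000-01, 0000-1, 0001-0, 001-00, 0010-0, 01-101, 011-01, 011110, 10111-, 110000
PI chart (minterm → PIs covering it):
  1 | 000-01,0000-1
  3 | 0-0011,0000-1
  4 | -00100,0-010-,00-100,0001-0
  5 | 0-010-,000-01
  6 | 0001-0  (sole → essential)
  8 | -01000,001-00,0010-0
  10 | 0010-0  (sole → essential)
  12 | 00-100,001-00
  19 | 0-0011  (sole → essential)
  20 | 0-010-  (sole → essential)
  21 | 0-010-,01-101
  25 | -11001,011-01
  29 | 01-101,011-01
  30 | 011110  (sole → essential)
  36 | -00100  (sole → essential)
  40 | -01000  (sole → essential)
  46 | 10111-  (sole → essential)
  47 | 10111-  (sole → essential)
  48 | 110000  (sole → essential)
  57 | -11001  (sole → essential)
Essential prime implicants: -00100, -01000, -11001, 0-0011, 0-010-, 0001-0, 0010-0, 011110, 10111-, 110000

10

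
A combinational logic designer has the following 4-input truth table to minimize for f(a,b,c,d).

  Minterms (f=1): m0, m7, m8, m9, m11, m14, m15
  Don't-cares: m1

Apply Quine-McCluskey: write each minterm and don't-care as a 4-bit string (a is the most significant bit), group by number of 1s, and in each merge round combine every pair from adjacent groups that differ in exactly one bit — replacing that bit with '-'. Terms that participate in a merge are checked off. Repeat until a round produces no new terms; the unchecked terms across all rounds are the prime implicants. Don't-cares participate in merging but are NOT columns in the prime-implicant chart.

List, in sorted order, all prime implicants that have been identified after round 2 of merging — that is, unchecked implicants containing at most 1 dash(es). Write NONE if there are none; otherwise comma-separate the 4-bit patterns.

[col 0] 0000*, 0001*, 0111*, 1000*, 1001*, 1011*, 1110*, 1111*
[col 1] -000*, -001*, -111, 000-*, 1-11, 10-1, 100-*, 111-
[col 2] -00-
Prime implicants: -00-, -111, 1-11, 10-1, 111-

-111, 1-11, 10-1, 111-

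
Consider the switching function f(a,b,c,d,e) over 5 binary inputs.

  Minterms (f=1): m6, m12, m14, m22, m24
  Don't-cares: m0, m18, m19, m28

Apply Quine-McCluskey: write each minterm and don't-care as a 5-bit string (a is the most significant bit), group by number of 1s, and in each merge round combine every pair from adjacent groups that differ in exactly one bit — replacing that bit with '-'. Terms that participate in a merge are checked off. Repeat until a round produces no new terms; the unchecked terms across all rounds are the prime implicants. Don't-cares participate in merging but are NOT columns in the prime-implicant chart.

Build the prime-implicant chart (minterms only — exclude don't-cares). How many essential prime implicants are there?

1

[col 0] 00000, 00110*, 01100*, 01110*, 10010*, 10011*, 10110*, 11000*, 11100*
[col 1] -0110, -1100, 0-110, 011-0, 10-10, 1001-, 11-00
Prime implicants: -0110, -1100, 0-110, 00000, 011-0, 10-10, 1001-, 11-00
PI chart (minterm → PIs covering it):
  6 | -0110,0-110
  12 | -1100,011-0
  14 | 0-110,011-0
  22 | -0110,10-10
  24 | 11-00  (sole → essential)
Essential prime implicants: 11-00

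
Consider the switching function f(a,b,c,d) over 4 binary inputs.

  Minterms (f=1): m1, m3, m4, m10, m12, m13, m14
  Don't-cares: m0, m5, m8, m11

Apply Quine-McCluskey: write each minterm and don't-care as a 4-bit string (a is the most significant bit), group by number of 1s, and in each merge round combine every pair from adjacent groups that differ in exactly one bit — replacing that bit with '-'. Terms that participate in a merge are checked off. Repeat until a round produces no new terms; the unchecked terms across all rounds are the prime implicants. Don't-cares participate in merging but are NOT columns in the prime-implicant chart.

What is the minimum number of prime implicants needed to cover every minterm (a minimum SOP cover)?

3

Round 0: 0000✓ 0001✓ 0011✓ 0100✓ 0101✓ 1000✓ 1010✓ 1011✓ 1100✓ 1101✓ 1110✓
Round 1: -000✓ -011 -100✓ -101✓ 0-00✓ 0-01✓ 00-1 000-✓ 010-✓ 1-00✓ 1-10✓ 10-0✓ 101- 11-0✓ 110-✓
Round 2: --00 -10- 0-0- 1--0
PIs = {--00, -011, -10-, 0-0-, 00-1, 1--0, 101-}
Coverage chart:
  m1: 0-0-,00-1
  m3: -011,00-1
  m4: --00,-10-,0-0-
  m10: 1--0,101-
  m12: --00,-10-,1--0
  m13: -10- ←essential
  m14: 1--0 ←essential
Essential: -10-, 1--0
Petrick residual → 00-1
Min cover (3 terms): bc' + a'b'd + ad'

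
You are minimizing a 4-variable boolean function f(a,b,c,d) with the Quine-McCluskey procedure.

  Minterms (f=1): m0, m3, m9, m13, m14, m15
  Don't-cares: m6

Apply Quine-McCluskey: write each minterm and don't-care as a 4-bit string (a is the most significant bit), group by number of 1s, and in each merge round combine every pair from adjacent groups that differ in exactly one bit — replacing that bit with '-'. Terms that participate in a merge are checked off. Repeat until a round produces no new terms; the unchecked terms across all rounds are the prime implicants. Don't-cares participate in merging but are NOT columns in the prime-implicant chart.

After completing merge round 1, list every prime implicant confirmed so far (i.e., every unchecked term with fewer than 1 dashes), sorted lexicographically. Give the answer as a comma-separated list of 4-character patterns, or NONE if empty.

0000, 0011

[col 0] 0000, 0011, 0110*, 1001*, 1101*, 1110*, 1111*
[col 1] -110, 1-01, 11-1, 111-
Prime implicants: -110, 0000, 0011, 1-01, 11-1, 111-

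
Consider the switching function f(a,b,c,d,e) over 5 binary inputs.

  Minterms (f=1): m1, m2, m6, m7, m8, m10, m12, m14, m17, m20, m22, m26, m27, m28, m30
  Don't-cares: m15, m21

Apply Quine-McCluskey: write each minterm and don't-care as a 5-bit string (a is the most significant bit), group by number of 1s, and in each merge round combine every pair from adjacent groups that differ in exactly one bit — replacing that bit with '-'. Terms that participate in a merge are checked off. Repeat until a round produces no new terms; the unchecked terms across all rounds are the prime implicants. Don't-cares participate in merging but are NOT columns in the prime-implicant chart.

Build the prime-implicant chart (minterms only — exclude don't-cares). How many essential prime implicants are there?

Round 0: 00001✓ 00010✓ 00110✓ 00111✓ 01000✓ 01010✓ 01100✓ 01110✓ 01111✓ 10001✓ 10100✓ 10101✓ 10110✓ 11010✓ 11011✓ 11100✓ 11110✓
Round 1: -0001 -0110✓ -1010✓ -1100✓ -1110✓ 0-010✓ 0-110✓ 0-111✓ 00-10✓ 0011-✓ 01-00✓ 01-10✓ 010-0✓ 011-0✓ 0111-✓ 1-100✓ 1-110✓ 10-01 101-0✓ 1010- 11-10✓ 1101- 111-0✓
Round 2: --110 -1-10 -11-0 0--10 0-11- 01--0 1-1-0
PIs = {--110, -0001, -1-10, -11-0, 0--10, 0-11-, 01--0, 1-1-0, 10-01, 1010-, 1101-}
Coverage chart:
  m1: -0001 ←essential
  m2: 0--10 ←essential
  m6: --110,0--10,0-11-
  m7: 0-11- ←essential
  m8: 01--0 ←essential
  m10: -1-10,0--10,01--0
  m12: -11-0,01--0
  m14: --110,-1-10,-11-0,0--10,0-11-,01--0
  m17: -0001,10-01
  m20: 1-1-0,1010-
  m22: --110,1-1-0
  m26: -1-10,1101-
  m27: 1101- ←essential
  m28: -11-0,1-1-0
  m30: --110,-1-10,-11-0,1-1-0
Essential: -0001, 0--10, 0-11-, 01--0, 1101-

5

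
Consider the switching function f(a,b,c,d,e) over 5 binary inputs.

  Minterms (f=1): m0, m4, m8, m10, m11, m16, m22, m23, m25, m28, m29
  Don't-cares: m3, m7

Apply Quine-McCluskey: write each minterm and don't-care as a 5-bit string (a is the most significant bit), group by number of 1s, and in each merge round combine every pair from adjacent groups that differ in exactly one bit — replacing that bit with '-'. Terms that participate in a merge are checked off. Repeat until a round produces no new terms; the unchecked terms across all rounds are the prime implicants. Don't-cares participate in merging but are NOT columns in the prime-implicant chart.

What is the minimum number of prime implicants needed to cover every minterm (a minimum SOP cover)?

7

size-2^0 implicants → 00000(✓)  00011(✓)  00100(✓)  00111(✓)  01000(✓)  01010(✓)  01011(✓)  10000(✓)  10110(✓)  10111(✓)  11001(✓)  11100(✓)  11101(✓)
size-2^1 implicants → -0000  -0111  0-000  0-011  00-00  00-11  010-0  0101-  1011-  11-01  1110-
Unchecked terms (primes): -0000, -0111, 0-000, 0-011, 00-00, 00-11, 010-0, 0101-, 1011-, 11-01, 1110-
Minterm coverage:
  m0 ⊆ -0000,0-000,00-00
  m4 ⊆ 00-00 [E]
  m8 ⊆ 0-000,010-0
  m10 ⊆ 010-0,0101-
  m11 ⊆ 0-011,0101-
  m16 ⊆ -0000 [E]
  m22 ⊆ 1011- [E]
  m23 ⊆ -0111,1011-
  m25 ⊆ 11-01 [E]
  m28 ⊆ 1110- [E]
  m29 ⊆ 11-01,1110-
E = {-0000, 00-00, 1011-, 11-01, 1110-}
Petrick residual → 0-000, 0101-
Cover = b'c'd'e' + a'c'd'e' + a'b'd'e' + a'bc'd + ab'cd + abd'e + abcd'  |cover|=7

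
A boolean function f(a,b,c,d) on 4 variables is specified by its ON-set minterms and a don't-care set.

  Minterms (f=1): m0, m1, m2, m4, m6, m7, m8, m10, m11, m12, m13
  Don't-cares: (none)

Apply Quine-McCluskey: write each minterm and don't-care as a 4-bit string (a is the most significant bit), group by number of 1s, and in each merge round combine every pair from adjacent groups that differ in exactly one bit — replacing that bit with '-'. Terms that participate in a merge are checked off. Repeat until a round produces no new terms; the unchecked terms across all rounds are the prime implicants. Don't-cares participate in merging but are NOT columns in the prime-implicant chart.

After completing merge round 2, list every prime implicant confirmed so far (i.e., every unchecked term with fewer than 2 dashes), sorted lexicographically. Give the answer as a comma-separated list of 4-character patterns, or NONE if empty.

Round 0: 0000✓ 0001✓ 0010✓ 0100✓ 0110✓ 0111✓ 1000✓ 1010✓ 1011✓ 1100✓ 1101✓
Round 1: -000✓ -010✓ -100✓ 0-00✓ 0-10✓ 00-0✓ 000- 01-0✓ 011- 1-00✓ 10-0✓ 101- 110-
Round 2: --00 -0-0 0--0
PIs = {--00, -0-0, 0--0, 000-, 011-, 101-, 110-}

000-, 011-, 101-, 110-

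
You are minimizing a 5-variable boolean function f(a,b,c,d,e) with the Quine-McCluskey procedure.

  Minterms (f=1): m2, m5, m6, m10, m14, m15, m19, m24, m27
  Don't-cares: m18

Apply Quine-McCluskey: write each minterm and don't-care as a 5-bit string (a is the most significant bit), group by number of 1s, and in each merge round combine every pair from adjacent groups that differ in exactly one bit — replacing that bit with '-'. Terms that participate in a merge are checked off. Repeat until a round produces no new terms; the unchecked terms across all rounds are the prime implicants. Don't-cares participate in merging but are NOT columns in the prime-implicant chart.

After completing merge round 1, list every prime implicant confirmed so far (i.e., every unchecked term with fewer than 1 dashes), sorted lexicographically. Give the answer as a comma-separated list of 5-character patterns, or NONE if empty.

[col 0] 00010*, 00101, 00110*, 01010*, 01110*, 01111*, 10010*, 10011*, 11000, 11011*
[col 1] -0010, 0-010*, 0-110*, 00-10*, 01-10*, 0111-, 1-011, 1001-
[col 2] 0--10
Prime implicants: -0010, 0--10, 00101, 0111-, 1-011, 1001-, 11000

00101, 11000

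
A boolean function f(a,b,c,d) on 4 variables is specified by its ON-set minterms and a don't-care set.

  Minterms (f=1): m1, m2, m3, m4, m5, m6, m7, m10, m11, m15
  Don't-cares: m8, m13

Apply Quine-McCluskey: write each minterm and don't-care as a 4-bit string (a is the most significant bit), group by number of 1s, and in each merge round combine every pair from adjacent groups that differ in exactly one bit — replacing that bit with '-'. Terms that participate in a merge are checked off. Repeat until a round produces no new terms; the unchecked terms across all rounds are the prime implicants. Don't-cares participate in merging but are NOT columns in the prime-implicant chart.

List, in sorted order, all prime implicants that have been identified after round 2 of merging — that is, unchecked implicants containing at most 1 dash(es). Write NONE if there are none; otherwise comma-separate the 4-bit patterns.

10-0

Round 0: 0001✓ 0010✓ 0011✓ 0100✓ 0101✓ 0110✓ 0111✓ 1000✓ 1010✓ 1011✓ 1101✓ 1111✓
Round 1: -010✓ -011✓ -101✓ -111✓ 0-01✓ 0-10✓ 0-11✓ 00-1✓ 001-✓ 01-0✓ 01-1✓ 010-✓ 011-✓ 1-11✓ 10-0 101-✓ 11-1✓
Round 2: --11 -01- -1-1 0--1 0-1- 01--
PIs = {--11, -01-, -1-1, 0--1, 0-1-, 01--, 10-0}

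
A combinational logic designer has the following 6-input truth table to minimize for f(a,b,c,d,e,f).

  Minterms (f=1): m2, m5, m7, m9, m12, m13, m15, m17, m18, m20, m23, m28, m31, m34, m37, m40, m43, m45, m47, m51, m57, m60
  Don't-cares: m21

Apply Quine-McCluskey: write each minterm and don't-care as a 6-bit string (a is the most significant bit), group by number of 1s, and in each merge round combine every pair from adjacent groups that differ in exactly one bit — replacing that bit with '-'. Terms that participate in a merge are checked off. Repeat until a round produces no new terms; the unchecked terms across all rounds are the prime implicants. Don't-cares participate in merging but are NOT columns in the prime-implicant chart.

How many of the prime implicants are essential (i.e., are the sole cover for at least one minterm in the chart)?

11

Round 0: 000010✓ 000101✓ 000111✓ 001001✓ 001100✓ 001101✓ 001111✓ 010001✓ 010010✓ 010100✓ 010101✓ 010111✓ 011100✓ 011111✓ 100010✓ 100101✓ 101000 101011✓ 101101✓ 101111✓ 110011 111001 111100✓
Round 1: -00010 -00101✓ -01101✓ -01111✓ -11100 0-0010 0-0101✓ 0-0111✓ 0-1100 0-1111✓ 00-101✓ 00-111✓ 0001-1✓ 001-01 0011-1✓ 00110- 01-100 01-111✓ 010-01 0101-1✓ 01010- 10-101✓ 101-11 1011-1✓
Round 2: -0-101 -011-1 0--111 0-01-1 00-1-1
PIs = {-0-101, -00010, -011-1, -11100, 0--111, 0-0010, 0-01-1, 0-1100, 00-1-1, 001-01, 00110-, 01-100, 010-01, 01010-, 101-11, 101000, 110011, 111001}
Coverage chart:
  m2: -00010,0-0010
  m5: -0-101,0-01-1,00-1-1
  m7: 0--111,0-01-1,00-1-1
  m9: 001-01 ←essential
  m12: 0-1100,00110-
  m13: -0-101,-011-1,00-1-1,001-01,00110-
  m15: -011-1,0--111,00-1-1
  m17: 010-01 ←essential
  m18: 0-0010 ←essential
  m20: 01-100,01010-
  m23: 0--111,0-01-1
  m28: -11100,0-1100,01-100
  m31: 0--111 ←essential
  m34: -00010 ←essential
  m37: -0-101 ←essential
  m40: 101000 ←essential
  m43: 101-11 ←essential
  m45: -0-101,-011-1
  m47: -011-1,101-11
  m51: 110011 ←essential
  m57: 111001 ←essential
  m60: -11100 ←essential
Essential: -0-101, -00010, -11100, 0--111, 0-0010, 001-01, 010-01, 101-11, 101000, 110011, 111001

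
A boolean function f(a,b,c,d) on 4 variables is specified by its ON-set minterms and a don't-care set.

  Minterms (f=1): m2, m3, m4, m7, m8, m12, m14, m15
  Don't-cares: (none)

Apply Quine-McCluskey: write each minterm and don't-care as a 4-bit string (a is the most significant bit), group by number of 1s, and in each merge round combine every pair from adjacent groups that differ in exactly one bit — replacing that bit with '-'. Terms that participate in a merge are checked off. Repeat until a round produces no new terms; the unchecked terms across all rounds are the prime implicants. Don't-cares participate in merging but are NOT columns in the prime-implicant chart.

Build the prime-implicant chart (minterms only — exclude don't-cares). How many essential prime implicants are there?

3

Round 0: 0010✓ 0011✓ 0100✓ 0111✓ 1000✓ 1100✓ 1110✓ 1111✓
Round 1: -100 -111 0-11 001- 1-00 11-0 111-
PIs = {-100, -111, 0-11, 001-, 1-00, 11-0, 111-}
Coverage chart:
  m2: 001- ←essential
  m3: 0-11,001-
  m4: -100 ←essential
  m7: -111,0-11
  m8: 1-00 ←essential
  m12: -100,1-00,11-0
  m14: 11-0,111-
  m15: -111,111-
Essential: -100, 001-, 1-00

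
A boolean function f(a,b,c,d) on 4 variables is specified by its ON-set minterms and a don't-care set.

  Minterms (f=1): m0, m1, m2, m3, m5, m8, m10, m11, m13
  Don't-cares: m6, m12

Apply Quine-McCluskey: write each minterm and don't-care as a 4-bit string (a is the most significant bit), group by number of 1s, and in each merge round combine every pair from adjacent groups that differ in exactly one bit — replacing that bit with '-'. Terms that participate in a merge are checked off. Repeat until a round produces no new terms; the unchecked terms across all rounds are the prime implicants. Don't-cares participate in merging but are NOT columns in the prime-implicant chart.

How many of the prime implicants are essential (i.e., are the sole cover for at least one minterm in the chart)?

1

Round 0: 0000✓ 0001✓ 0010✓ 0011✓ 0101✓ 0110✓ 1000✓ 1010✓ 1011✓ 1100✓ 1101✓
Round 1: -000✓ -010✓ -011✓ -101 0-01 0-10 00-0✓ 00-1✓ 000-✓ 001-✓ 1-00 10-0✓ 101-✓ 110-
Round 2: -0-0 -01- 00--
PIs = {-0-0, -01-, -101, 0-01, 0-10, 00--, 1-00, 110-}
Coverage chart:
  m0: -0-0,00--
  m1: 0-01,00--
  m2: -0-0,-01-,0-10,00--
  m3: -01-,00--
  m5: -101,0-01
  m8: -0-0,1-00
  m10: -0-0,-01-
  m11: -01- ←essential
  m13: -101,110-
Essential: -01-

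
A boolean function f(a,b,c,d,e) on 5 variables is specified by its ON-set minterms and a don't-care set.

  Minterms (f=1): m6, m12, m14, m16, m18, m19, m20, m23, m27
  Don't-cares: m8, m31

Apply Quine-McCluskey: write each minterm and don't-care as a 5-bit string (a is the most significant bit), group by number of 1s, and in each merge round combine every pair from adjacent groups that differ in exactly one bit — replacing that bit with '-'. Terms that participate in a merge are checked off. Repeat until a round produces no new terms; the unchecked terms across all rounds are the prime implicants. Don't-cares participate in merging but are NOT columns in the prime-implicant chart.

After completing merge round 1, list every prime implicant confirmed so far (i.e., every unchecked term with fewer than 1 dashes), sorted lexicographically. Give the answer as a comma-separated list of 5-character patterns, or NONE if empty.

NONE

Round 0: 00110✓ 01000✓ 01100✓ 01110✓ 10000✓ 10010✓ 10011✓ 10100✓ 10111✓ 11011✓ 11111✓
Round 1: 0-110 01-00 011-0 1-011✓ 1-111✓ 10-00 10-11✓ 100-0 1001- 11-11✓
Round 2: 1--11
PIs = {0-110, 01-00, 011-0, 1--11, 10-00, 100-0, 1001-}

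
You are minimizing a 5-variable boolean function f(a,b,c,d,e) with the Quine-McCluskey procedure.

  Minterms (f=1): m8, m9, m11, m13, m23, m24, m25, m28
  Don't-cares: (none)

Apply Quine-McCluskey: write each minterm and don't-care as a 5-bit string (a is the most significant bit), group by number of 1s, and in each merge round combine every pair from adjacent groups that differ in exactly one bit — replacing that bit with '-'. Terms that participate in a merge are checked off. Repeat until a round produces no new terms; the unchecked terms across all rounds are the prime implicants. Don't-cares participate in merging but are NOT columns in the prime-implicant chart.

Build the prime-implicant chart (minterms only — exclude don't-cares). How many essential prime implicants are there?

5

[col 0] 01000*, 01001*, 01011*, 01101*, 10111, 11000*, 11001*, 11100*
[col 1] -1000*, -1001*, 01-01, 010-1, 0100-*, 11-00, 1100-*
[col 2] -100-
Prime implicants: -100-, 01-01, 010-1, 10111, 11-00
PI chart (minterm → PIs covering it):
  8 | -100-  (sole → essential)
  9 | -100-,01-01,010-1
  11 | 010-1  (sole → essential)
  13 | 01-01  (sole → essential)
  23 | 10111  (sole → essential)
  24 | -100-,11-00
  25 | -100-  (sole → essential)
  28 | 11-00  (sole → essential)
Essential prime implicants: -100-, 01-01, 010-1, 10111, 11-00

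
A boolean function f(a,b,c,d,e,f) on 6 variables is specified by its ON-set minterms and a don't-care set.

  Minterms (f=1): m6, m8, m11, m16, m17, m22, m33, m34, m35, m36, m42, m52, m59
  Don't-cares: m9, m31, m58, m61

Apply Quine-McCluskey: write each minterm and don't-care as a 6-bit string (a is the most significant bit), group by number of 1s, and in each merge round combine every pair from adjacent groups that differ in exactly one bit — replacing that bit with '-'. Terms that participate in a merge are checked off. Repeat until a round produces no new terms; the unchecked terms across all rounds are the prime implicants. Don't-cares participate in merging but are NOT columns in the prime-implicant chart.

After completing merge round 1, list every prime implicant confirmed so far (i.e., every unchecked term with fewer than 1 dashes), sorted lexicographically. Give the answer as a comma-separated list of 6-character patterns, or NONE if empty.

011111, 111101

Round 0: 000110✓ 001000✓ 001001✓ 001011✓ 010000✓ 010001✓ 010110✓ 011111 100001✓ 100010✓ 100011✓ 100100✓ 101010✓ 110100✓ 111010✓ 111011✓ 111101
Round 1: 0-0110 0010-1 00100- 01000- 1-0100 1-1010 10-010 1000-1 10001- 11101-
PIs = {0-0110, 0010-1, 00100-, 01000-, 011111, 1-0100, 1-1010, 10-010, 1000-1, 10001-, 11101-, 111101}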